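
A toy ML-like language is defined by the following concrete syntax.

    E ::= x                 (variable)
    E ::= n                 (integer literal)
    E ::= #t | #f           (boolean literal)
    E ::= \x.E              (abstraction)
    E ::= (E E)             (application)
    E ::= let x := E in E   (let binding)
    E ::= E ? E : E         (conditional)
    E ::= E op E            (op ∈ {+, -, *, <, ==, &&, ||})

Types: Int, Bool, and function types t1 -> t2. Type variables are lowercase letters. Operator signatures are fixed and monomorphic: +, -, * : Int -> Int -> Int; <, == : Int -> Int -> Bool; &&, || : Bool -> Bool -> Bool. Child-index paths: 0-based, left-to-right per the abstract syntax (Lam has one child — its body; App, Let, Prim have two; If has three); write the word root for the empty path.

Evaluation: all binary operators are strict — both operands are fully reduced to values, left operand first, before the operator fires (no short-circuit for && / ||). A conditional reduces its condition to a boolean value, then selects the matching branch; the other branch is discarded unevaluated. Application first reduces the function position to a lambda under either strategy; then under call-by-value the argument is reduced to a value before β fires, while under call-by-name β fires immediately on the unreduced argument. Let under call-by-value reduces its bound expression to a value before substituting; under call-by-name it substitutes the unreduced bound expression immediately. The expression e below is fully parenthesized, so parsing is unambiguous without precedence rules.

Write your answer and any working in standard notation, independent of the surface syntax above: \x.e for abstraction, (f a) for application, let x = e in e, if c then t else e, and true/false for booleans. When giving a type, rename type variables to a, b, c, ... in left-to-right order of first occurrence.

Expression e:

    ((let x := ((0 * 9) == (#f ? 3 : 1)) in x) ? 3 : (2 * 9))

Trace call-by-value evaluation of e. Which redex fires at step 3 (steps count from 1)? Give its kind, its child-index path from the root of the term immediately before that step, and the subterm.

Derivation:
step 0: (if (let x = ((0 * 9) == (if false then 3 else 1)) in x) then 3 else (2 * 9))
step 1: [delta@0.0.0] (if (let x = (0 == (if false then 3 else 1)) in x) then 3 else (2 * 9))
step 2: [if@0.0.1] (if (let x = (0 == 1) in x) then 3 else (2 * 9))
step 3: [delta@0.0] (if (let x = false in x) then 3 else (2 * 9))

Answer: delta at 0.0 : (0 == 1)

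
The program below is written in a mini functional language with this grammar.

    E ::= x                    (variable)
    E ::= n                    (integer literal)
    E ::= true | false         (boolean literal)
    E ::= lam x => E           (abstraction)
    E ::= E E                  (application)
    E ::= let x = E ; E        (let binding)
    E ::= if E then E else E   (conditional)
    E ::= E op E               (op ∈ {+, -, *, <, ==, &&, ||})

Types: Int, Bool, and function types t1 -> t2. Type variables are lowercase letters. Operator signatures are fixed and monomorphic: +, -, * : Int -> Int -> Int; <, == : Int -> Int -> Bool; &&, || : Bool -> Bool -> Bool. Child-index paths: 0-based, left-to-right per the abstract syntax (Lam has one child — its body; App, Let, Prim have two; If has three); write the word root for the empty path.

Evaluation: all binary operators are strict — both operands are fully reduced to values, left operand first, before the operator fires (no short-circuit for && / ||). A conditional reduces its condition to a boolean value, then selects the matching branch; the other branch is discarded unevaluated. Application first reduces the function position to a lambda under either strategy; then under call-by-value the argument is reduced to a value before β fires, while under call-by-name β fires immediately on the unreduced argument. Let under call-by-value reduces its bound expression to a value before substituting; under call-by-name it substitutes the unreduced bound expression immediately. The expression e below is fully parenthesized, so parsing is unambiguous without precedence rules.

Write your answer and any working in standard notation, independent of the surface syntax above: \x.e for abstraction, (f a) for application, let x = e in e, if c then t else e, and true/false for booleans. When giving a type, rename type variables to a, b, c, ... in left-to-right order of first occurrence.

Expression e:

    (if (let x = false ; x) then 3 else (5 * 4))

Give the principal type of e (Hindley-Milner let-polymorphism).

Trace:
let x : Bool
x : Bool
  unify Bool ~ Bool
  unify Int ~ Int
  unify Int ~ Int
  unify Int ~ Int

Answer: Int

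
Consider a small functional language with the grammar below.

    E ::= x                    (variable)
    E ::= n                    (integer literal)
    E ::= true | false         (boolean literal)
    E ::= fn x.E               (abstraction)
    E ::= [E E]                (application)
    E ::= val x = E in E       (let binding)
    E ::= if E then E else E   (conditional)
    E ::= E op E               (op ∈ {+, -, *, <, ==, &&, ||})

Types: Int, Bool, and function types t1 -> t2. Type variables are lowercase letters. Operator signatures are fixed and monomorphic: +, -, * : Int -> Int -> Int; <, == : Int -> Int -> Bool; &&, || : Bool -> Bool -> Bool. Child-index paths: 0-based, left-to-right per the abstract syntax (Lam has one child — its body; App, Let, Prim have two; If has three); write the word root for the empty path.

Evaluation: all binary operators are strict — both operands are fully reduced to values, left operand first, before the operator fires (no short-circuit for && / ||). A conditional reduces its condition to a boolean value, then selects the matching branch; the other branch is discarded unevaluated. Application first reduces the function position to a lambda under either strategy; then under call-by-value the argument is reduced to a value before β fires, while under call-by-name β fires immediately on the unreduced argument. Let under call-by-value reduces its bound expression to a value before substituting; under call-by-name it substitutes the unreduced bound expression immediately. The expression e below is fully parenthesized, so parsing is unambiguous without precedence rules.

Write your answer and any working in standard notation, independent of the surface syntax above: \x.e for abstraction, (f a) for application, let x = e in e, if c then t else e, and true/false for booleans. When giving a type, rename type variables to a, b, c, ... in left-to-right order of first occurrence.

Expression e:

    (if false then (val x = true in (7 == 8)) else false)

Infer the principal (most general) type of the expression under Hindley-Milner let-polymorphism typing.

Answer: Bool

Trace:
  unify Bool ~ Bool
let x : Bool
  unify Int ~ Int
  unify Int ~ Int
  unify Bool ~ Bool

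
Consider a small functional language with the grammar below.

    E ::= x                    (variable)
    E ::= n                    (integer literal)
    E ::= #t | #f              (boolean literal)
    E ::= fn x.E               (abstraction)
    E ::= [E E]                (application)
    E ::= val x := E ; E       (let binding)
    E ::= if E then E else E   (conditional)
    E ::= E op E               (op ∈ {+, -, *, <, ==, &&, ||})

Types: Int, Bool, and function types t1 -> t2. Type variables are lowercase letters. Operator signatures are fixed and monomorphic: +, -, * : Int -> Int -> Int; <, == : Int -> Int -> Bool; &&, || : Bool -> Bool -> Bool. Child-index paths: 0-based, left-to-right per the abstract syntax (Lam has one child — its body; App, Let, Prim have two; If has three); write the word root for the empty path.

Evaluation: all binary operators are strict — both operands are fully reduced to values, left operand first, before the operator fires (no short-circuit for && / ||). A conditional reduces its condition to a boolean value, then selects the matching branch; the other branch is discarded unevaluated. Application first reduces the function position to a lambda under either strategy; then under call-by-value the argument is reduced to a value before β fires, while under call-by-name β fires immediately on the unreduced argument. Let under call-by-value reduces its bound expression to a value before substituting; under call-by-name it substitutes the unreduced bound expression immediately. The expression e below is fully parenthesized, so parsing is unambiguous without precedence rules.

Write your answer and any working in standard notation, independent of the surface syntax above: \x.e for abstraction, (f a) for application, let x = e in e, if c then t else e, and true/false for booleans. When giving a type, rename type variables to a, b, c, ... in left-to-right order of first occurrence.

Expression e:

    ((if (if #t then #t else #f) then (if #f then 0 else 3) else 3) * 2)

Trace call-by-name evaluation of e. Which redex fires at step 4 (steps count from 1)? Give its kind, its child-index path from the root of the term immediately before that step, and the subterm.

Answer: delta at root : (3 * 2)

Working:
step 0: ((if (if true then true else false) then (if false then 0 else 3) else 3) * 2)
step 1: [if@0.0] ((if true then (if false then 0 else 3) else 3) * 2)
step 2: [if@0] ((if false then 0 else 3) * 2)
step 3: [if@0] (3 * 2)
step 4: [delta@root] 6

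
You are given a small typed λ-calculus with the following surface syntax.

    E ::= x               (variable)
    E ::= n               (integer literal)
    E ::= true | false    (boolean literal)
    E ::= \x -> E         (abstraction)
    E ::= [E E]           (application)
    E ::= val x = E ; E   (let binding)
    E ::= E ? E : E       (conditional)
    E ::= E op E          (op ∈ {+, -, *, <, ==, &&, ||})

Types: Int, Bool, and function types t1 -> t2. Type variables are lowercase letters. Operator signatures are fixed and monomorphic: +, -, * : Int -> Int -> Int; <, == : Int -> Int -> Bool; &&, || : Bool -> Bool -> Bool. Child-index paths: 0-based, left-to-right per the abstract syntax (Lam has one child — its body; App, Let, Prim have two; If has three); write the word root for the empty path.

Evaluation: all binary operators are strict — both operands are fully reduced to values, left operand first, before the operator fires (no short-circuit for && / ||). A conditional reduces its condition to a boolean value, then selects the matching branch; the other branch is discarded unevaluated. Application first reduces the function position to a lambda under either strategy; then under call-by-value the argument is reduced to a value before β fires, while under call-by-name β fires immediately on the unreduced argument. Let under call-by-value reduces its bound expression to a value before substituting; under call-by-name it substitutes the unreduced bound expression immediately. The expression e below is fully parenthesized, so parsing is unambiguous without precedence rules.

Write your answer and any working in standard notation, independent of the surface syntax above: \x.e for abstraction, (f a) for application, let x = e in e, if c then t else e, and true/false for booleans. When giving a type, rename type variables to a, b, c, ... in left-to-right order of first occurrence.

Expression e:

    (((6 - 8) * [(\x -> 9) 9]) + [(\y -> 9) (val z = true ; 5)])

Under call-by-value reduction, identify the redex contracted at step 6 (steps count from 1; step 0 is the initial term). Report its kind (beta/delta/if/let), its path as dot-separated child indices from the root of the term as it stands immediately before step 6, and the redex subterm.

Answer: delta at root : (-18 + 9)

Derivation:
step 0: (((6 - 8) * ((\x.9) 9)) + ((\y.9) (let z = true in 5)))
step 1: [delta@0.0] ((-2 * ((\x.9) 9)) + ((\y.9) (let z = true in 5)))
step 2: [beta@0.1] ((-2 * 9) + ((\y.9) (let z = true in 5)))
step 3: [delta@0] (-18 + ((\y.9) (let z = true in 5)))
step 4: [let@1.1] (-18 + ((\y.9) 5))
step 5: [beta@1] (-18 + 9)
step 6: [delta@root] -9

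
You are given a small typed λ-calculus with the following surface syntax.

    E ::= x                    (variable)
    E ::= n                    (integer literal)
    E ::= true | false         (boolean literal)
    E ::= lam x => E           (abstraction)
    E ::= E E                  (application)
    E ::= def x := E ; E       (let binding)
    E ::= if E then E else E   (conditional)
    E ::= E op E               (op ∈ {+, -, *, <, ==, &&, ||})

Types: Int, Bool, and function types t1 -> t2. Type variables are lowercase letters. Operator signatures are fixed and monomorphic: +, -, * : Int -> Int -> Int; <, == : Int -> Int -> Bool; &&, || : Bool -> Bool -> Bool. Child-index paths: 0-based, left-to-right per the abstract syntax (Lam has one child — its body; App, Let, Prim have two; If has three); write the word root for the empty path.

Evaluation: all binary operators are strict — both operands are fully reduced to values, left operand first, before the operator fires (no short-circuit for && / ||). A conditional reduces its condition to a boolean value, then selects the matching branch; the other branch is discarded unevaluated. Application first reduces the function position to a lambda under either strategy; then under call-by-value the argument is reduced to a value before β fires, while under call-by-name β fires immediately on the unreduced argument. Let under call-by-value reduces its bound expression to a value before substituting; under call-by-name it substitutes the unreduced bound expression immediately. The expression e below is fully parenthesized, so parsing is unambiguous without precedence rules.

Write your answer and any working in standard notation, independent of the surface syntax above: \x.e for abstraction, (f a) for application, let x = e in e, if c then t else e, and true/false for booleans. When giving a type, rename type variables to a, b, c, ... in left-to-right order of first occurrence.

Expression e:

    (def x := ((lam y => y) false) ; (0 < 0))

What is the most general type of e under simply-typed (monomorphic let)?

Trace:
y : a
\y._ : a -> a
  unify a -> a ~ Bool -> b
  unify a ~ Bool
  unify Bool ~ b
_ _ : Bool
let x : Bool
  unify Int ~ Int
  unify Int ~ Int

Answer: Bool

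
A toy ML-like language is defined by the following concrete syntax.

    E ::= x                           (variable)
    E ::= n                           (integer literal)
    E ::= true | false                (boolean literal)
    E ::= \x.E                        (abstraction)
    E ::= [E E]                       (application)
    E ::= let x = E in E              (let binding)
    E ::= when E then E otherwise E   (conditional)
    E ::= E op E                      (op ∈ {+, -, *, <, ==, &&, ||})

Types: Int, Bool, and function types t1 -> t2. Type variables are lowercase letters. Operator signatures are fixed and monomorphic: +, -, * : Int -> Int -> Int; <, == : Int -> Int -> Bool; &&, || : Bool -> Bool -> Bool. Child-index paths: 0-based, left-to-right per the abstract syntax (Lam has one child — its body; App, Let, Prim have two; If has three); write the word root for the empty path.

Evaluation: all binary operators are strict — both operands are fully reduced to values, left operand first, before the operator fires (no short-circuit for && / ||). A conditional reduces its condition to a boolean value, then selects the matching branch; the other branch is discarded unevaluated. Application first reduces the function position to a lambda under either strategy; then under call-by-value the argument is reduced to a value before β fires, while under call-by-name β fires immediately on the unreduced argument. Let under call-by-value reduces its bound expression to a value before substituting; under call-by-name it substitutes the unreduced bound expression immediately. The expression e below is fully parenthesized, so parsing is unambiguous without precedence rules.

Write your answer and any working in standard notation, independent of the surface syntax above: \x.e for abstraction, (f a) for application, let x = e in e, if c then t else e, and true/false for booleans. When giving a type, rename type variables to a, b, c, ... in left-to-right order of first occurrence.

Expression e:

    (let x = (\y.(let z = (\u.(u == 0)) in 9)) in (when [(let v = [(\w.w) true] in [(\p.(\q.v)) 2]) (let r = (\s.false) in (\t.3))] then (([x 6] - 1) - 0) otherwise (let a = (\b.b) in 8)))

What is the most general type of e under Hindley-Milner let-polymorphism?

Derivation:
u : b
  unify b ~ Int
  unify Int ~ Int
\u._ : Int -> Bool
let z : Int -> Bool
\y._ : a -> Int
let x : forall. a -> Int
w : c
\w._ : c -> c
  unify c -> c ~ Bool -> d
  unify c ~ Bool
  unify Bool ~ d
_ _ : Bool
let v : Bool
v : Bool
\q._ : f -> Bool
\p._ : e -> f -> Bool
  unify e -> f -> Bool ~ Int -> g
  unify e ~ Int
  unify f -> Bool ~ g
_ _ : f -> Bool
\s._ : h -> Bool
let r : forall. h -> Bool
\t._ : i -> Int
  unify f -> Bool ~ (i -> Int) -> j
  unify f ~ i -> Int
  unify Bool ~ j
_ _ : Bool
  unify Bool ~ Bool
x : k -> Int
  unify k -> Int ~ Int -> l
  unify k ~ Int
  unify Int ~ l
_ _ : Int
  unify Int ~ Int
  unify Int ~ Int
  unify Int ~ Int
  unify Int ~ Int
b : m
\b._ : m -> m
let a : forall. m -> m
  unify Int ~ Int

Answer: Int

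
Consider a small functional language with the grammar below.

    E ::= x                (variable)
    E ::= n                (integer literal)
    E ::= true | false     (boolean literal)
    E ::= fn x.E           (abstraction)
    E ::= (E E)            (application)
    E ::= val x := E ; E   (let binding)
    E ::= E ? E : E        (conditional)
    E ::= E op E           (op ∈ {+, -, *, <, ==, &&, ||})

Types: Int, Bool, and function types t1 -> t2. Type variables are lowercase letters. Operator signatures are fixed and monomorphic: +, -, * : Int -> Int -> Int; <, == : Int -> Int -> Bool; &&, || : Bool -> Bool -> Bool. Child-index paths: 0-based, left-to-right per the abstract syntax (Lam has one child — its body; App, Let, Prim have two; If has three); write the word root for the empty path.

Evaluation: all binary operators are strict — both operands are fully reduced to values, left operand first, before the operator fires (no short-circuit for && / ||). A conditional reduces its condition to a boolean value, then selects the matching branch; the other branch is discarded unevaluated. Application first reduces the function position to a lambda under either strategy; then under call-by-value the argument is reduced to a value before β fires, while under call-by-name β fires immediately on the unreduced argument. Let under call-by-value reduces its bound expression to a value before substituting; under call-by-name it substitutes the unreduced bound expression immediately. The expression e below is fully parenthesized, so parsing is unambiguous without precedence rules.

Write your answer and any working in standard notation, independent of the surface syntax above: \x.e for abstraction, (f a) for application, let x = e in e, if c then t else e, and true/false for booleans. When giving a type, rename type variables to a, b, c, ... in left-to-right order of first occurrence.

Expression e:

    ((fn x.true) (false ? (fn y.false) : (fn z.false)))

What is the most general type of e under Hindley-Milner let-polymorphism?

Derivation:
\x._ : a -> Bool
  unify Bool ~ Bool
\y._ : b -> Bool
\z._ : c -> Bool
  unify b -> Bool ~ c -> Bool
  unify b ~ c
  unify Bool ~ Bool
  unify a -> Bool ~ (c -> Bool) -> d
  unify a ~ c -> Bool
  unify Bool ~ d
_ _ : Bool

Answer: Bool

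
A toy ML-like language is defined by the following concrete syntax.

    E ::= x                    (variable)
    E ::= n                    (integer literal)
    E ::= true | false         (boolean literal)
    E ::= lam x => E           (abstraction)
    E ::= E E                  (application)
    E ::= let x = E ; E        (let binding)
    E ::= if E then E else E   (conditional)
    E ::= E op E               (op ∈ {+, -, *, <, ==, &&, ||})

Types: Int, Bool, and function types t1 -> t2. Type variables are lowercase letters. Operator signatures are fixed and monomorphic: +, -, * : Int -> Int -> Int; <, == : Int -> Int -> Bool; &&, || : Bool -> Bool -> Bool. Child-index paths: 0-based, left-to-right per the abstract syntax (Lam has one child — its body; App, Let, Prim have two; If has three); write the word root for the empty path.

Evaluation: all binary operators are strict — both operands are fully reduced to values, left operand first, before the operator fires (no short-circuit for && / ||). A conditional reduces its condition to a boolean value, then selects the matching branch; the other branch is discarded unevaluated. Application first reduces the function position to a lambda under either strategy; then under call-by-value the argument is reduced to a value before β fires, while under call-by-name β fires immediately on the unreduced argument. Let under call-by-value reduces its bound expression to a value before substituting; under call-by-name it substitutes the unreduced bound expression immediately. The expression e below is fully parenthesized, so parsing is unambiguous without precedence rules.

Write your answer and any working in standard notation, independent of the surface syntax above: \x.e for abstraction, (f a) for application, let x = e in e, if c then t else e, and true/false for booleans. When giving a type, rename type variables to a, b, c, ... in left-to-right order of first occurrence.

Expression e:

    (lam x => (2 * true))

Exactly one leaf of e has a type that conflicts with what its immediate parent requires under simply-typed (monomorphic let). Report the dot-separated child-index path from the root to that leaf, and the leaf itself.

Answer: 0.1 : true

Working:
  unify Int ~ Int
  unify Bool ~ Int
  FAIL: mismatch Bool ~ Int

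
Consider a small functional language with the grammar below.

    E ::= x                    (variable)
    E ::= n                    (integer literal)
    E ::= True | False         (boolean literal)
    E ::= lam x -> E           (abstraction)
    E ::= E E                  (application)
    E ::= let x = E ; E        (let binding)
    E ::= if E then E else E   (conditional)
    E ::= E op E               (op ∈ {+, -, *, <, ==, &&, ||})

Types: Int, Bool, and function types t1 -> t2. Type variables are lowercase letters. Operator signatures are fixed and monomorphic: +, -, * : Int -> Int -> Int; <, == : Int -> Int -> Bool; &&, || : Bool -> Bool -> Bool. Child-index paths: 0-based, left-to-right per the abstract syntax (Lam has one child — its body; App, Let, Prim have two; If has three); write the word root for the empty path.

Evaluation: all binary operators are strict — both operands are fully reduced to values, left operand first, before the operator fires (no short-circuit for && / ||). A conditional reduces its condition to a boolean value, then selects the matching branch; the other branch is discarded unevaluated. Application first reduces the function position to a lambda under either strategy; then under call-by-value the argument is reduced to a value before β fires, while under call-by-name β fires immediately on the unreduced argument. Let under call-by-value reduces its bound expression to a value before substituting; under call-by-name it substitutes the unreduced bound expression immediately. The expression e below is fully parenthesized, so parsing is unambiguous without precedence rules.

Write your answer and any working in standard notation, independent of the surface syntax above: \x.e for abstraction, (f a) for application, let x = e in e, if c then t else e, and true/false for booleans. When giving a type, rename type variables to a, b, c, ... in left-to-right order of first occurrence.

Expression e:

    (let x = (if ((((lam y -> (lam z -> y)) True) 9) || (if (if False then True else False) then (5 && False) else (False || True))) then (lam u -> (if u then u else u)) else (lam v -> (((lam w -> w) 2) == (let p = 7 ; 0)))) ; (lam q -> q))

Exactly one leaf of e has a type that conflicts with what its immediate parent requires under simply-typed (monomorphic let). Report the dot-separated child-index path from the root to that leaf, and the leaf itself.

Answer: 0.0.1.1.0 : 5

Trace:
y : a
\z._ : b -> a
\y._ : a -> b -> a
  unify a -> b -> a ~ Bool -> c
  unify a ~ Bool
  unify b -> Bool ~ c
_ _ : b -> Bool
  unify b -> Bool ~ Int -> d
  unify b ~ Int
  unify Bool ~ d
_ _ : Bool
  unify Bool ~ Bool
  unify Bool ~ Bool
  unify Bool ~ Bool
  unify Bool ~ Bool
  unify Int ~ Bool
  FAIL: mismatch Int ~ Bool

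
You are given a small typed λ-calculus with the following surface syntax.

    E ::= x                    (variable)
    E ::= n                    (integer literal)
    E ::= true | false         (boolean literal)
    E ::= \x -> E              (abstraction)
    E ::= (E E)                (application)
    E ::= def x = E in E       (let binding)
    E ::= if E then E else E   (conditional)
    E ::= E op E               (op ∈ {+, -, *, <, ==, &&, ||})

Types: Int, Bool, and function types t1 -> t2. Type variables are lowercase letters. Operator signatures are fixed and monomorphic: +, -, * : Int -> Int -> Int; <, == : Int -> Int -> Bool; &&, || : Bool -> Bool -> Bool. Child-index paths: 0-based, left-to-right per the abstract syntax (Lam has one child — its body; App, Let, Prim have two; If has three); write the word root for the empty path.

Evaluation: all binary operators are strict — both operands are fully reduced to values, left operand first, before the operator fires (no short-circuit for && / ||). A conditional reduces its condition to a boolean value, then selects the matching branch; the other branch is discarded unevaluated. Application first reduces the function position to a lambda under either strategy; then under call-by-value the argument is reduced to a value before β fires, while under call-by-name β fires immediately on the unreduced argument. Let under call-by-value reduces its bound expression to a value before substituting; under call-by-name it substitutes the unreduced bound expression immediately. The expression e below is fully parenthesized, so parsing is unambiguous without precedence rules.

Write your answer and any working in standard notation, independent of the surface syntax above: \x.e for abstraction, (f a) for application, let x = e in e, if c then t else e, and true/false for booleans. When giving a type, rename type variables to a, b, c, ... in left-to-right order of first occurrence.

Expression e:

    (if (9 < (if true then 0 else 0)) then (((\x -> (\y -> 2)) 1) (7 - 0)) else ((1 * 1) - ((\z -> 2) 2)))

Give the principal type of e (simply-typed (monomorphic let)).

Answer: Int

Working:
  unify Int ~ Int
  unify Bool ~ Bool
  unify Int ~ Int
  unify Int ~ Int
  unify Bool ~ Bool
\y._ : b -> Int
\x._ : a -> b -> Int
  unify a -> b -> Int ~ Int -> c
  unify a ~ Int
  unify b -> Int ~ c
_ _ : b -> Int
  unify Int ~ Int
  unify Int ~ Int
  unify b -> Int ~ Int -> d
  unify b ~ Int
  unify Int ~ d
_ _ : Int
  unify Int ~ Int
  unify Int ~ Int
  unify Int ~ Int
\z._ : e -> Int
  unify e -> Int ~ Int -> f
  unify e ~ Int
  unify Int ~ f
_ _ : Int
  unify Int ~ Int
  unify Int ~ Int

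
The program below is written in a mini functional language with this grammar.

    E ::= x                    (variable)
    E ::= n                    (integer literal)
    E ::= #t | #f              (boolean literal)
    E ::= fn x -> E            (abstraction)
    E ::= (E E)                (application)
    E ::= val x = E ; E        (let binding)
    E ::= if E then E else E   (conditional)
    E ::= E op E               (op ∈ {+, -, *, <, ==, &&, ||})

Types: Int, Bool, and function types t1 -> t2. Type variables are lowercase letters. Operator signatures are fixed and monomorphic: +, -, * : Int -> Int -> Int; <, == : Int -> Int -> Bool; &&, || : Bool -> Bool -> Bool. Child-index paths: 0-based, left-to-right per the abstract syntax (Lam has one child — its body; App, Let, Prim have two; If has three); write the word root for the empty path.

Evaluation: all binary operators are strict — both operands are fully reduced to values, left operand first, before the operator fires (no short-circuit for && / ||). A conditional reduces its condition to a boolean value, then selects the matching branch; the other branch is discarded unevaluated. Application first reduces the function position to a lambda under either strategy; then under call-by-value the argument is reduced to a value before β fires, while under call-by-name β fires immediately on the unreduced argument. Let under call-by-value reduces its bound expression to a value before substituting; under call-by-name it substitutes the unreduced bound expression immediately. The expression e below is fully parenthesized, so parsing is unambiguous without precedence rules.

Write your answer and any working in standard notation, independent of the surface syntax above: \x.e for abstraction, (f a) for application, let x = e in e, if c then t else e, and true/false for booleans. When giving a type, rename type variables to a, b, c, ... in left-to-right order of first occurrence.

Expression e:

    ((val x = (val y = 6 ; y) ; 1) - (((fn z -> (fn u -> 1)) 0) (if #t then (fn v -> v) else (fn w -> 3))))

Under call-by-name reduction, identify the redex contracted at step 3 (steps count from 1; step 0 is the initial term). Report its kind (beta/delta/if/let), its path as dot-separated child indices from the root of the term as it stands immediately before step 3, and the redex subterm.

Derivation:
step 0: ((let x = (let y = 6 in y) in 1) - (((\z.(\u.1)) 0) (if true then (\v.v) else (\w.3))))
step 1: [let@0] (1 - (((\z.(\u.1)) 0) (if true then (\v.v) else (\w.3))))
step 2: [beta@1.0] (1 - ((\u.1) (if true then (\v.v) else (\w.3))))
step 3: [beta@1] (1 - 1)

Answer: beta at 1 : ((\u.1) (if true then (\v.v) else (\w.3)))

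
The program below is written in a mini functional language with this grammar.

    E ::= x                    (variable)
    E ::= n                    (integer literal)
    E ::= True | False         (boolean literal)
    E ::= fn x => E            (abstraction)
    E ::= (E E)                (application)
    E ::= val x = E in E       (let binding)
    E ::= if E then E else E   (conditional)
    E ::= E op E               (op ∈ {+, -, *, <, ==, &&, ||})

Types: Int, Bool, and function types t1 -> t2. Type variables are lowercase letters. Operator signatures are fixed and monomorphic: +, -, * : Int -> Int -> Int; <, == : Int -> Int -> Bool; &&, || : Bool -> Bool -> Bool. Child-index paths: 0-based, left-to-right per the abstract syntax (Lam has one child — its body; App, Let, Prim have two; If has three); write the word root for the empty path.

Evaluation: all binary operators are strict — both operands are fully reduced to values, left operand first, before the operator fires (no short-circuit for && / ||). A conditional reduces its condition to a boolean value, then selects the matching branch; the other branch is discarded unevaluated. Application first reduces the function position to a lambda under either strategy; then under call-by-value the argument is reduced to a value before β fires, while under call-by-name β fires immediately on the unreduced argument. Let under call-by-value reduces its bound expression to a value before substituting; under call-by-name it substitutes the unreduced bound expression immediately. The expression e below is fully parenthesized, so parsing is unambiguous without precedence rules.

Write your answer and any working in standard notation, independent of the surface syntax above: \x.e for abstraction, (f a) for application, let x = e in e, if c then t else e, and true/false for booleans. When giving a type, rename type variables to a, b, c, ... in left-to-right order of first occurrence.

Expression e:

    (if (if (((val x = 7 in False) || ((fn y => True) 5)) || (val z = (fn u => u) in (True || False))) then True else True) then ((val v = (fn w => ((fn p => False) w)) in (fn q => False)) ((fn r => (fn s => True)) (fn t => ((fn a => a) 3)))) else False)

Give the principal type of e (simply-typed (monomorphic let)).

Trace:
let x : Int
  unify Bool ~ Bool
\y._ : a -> Bool
  unify a -> Bool ~ Int -> b
  unify a ~ Int
  unify Bool ~ b
_ _ : Bool
  unify Bool ~ Bool
  unify Bool ~ Bool
u : c
\u._ : c -> c
let z : c -> c
  unify Bool ~ Bool
  unify Bool ~ Bool
  unify Bool ~ Bool
  unify Bool ~ Bool
  unify Bool ~ Bool
  unify Bool ~ Bool
\p._ : e -> Bool
w : d
  unify e -> Bool ~ d -> f
  unify e ~ d
  unify Bool ~ f
_ _ : Bool
\w._ : d -> Bool
let v : d -> Bool
\q._ : g -> Bool
\s._ : i -> Bool
\r._ : h -> i -> Bool
a : k
\a._ : k -> k
  unify k -> k ~ Int -> l
  unify k ~ Int
  unify Int ~ l
_ _ : Int
\t._ : j -> Int
  unify h -> i -> Bool ~ (j -> Int) -> m
  unify h ~ j -> Int
  unify i -> Bool ~ m
_ _ : i -> Bool
  unify g -> Bool ~ (i -> Bool) -> n
  unify g ~ i -> Bool
  unify Bool ~ n
_ _ : Bool
  unify Bool ~ Bool

Answer: Bool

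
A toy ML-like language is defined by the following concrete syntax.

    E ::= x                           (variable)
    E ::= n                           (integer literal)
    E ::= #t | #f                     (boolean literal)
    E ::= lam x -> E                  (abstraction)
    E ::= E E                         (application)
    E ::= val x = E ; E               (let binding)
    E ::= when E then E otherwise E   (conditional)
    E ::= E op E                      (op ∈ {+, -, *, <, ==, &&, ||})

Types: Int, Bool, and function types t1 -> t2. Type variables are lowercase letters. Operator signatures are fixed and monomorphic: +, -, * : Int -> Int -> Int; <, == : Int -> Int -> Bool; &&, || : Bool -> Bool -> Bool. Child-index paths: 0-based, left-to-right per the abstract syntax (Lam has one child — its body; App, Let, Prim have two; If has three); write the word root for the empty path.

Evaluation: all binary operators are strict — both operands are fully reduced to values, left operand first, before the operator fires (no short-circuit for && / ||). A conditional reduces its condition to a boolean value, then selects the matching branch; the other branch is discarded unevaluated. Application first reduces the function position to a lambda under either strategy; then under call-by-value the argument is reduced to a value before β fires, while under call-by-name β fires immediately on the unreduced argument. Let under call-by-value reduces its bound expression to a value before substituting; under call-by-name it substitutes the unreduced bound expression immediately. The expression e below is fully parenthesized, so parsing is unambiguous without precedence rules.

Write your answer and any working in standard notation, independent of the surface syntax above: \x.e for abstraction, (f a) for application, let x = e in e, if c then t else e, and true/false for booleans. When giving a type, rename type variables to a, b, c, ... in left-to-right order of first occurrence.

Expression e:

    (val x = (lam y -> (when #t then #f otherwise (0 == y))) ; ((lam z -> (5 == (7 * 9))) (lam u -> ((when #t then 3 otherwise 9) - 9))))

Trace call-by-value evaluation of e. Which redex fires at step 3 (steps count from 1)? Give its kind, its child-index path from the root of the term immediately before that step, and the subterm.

Answer: delta at 1 : (7 * 9)

Working:
step 0: (let x = (\y.(if true then false else (0 == y))) in ((\z.(5 == (7 * 9))) (\u.((if true then 3 else 9) - 9))))
step 1: [let@root] ((\z.(5 == (7 * 9))) (\u.((if true then 3 else 9) - 9)))
step 2: [beta@root] (5 == (7 * 9))
step 3: [delta@1] (5 == 63)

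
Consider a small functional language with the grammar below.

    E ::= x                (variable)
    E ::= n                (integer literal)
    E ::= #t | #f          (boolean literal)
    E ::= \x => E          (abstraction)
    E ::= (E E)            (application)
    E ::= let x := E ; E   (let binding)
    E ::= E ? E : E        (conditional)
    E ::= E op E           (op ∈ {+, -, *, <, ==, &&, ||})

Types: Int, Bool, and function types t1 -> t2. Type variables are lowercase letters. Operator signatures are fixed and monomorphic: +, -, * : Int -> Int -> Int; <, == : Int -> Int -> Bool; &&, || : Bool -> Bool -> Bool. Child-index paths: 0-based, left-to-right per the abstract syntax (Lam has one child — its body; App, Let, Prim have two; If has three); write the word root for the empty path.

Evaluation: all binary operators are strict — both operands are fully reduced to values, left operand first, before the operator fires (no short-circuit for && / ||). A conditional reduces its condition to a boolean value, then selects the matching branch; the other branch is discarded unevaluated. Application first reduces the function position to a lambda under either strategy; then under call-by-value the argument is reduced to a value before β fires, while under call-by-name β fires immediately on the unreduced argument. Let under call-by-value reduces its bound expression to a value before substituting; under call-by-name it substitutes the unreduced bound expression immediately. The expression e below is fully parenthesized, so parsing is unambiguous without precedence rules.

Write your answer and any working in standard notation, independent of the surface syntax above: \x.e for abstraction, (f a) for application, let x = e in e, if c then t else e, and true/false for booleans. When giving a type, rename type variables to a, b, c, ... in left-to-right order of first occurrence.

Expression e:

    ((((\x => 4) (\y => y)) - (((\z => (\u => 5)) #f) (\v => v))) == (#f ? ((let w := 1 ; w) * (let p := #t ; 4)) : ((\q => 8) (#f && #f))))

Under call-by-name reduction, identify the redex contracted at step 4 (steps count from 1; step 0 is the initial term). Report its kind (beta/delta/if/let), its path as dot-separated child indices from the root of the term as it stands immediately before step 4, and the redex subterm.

Answer: delta at 0 : (4 - 5)

Working:
step 0: ((((\x.4) (\y.y)) - (((\z.(\u.5)) false) (\v.v))) == (if false then ((let w = 1 in w) * (let p = true in 4)) else ((\q.8) (false && false))))
step 1: [beta@0.0] ((4 - (((\z.(\u.5)) false) (\v.v))) == (if false then ((let w = 1 in w) * (let p = true in 4)) else ((\q.8) (false && false))))
step 2: [beta@0.1.0] ((4 - ((\u.5) (\v.v))) == (if false then ((let w = 1 in w) * (let p = true in 4)) else ((\q.8) (false && false))))
step 3: [beta@0.1] ((4 - 5) == (if false then ((let w = 1 in w) * (let p = true in 4)) else ((\q.8) (false && false))))
step 4: [delta@0] (-1 == (if false then ((let w = 1 in w) * (let p = true in 4)) else ((\q.8) (false && false))))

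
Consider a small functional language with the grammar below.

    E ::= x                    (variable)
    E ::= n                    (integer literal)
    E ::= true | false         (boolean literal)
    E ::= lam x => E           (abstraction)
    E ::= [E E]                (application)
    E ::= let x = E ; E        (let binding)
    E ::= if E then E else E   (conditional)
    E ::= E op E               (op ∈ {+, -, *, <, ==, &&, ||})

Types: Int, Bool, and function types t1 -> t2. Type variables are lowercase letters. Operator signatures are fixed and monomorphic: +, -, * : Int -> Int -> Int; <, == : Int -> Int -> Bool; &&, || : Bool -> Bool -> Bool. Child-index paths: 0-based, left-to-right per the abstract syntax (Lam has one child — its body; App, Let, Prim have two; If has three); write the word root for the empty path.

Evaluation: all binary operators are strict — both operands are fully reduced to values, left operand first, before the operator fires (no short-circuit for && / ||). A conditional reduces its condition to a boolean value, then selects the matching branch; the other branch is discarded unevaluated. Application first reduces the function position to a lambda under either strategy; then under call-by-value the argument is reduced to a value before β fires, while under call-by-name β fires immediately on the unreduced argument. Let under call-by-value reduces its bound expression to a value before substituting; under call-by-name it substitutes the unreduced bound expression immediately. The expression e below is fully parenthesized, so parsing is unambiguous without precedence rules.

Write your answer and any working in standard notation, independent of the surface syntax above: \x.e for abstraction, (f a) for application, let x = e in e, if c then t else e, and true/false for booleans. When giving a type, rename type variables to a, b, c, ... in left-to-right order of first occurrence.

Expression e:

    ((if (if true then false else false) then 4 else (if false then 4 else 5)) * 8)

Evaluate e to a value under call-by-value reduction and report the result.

Derivation:
step 0: ((if (if true then false else false) then 4 else (if false then 4 else 5)) * 8)
step 1: [if@0.0] ((if false then 4 else (if false then 4 else 5)) * 8)
step 2: [if@0] ((if false then 4 else 5) * 8)
step 3: [if@0] (5 * 8)
step 4: [delta@root] 40

Answer: 40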